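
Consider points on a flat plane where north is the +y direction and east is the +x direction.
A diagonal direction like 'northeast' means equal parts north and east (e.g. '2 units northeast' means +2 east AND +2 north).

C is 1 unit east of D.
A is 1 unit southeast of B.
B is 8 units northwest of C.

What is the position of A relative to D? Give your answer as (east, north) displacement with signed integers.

Answer: A is at (east=-6, north=7) relative to D.

Derivation:
Place D at the origin (east=0, north=0).
  C is 1 unit east of D: delta (east=+1, north=+0); C at (east=1, north=0).
  B is 8 units northwest of C: delta (east=-8, north=+8); B at (east=-7, north=8).
  A is 1 unit southeast of B: delta (east=+1, north=-1); A at (east=-6, north=7).
Therefore A relative to D: (east=-6, north=7).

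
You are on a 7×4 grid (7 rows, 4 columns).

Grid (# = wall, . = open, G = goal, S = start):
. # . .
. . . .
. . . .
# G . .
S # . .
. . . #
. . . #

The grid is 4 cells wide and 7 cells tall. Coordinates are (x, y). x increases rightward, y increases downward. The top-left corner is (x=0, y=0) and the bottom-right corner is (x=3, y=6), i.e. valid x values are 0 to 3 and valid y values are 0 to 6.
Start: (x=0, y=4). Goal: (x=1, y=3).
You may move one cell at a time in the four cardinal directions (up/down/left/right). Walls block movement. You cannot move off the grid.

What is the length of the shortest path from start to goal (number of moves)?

Answer: Shortest path length: 6

Derivation:
BFS from (x=0, y=4) until reaching (x=1, y=3):
  Distance 0: (x=0, y=4)
  Distance 1: (x=0, y=5)
  Distance 2: (x=1, y=5), (x=0, y=6)
  Distance 3: (x=2, y=5), (x=1, y=6)
  Distance 4: (x=2, y=4), (x=2, y=6)
  Distance 5: (x=2, y=3), (x=3, y=4)
  Distance 6: (x=2, y=2), (x=1, y=3), (x=3, y=3)  <- goal reached here
One shortest path (6 moves): (x=0, y=4) -> (x=0, y=5) -> (x=1, y=5) -> (x=2, y=5) -> (x=2, y=4) -> (x=2, y=3) -> (x=1, y=3)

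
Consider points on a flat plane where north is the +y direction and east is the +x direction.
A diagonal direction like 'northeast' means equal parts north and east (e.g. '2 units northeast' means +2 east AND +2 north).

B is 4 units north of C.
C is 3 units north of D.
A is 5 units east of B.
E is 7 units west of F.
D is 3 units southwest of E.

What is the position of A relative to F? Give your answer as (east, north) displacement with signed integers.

Place F at the origin (east=0, north=0).
  E is 7 units west of F: delta (east=-7, north=+0); E at (east=-7, north=0).
  D is 3 units southwest of E: delta (east=-3, north=-3); D at (east=-10, north=-3).
  C is 3 units north of D: delta (east=+0, north=+3); C at (east=-10, north=0).
  B is 4 units north of C: delta (east=+0, north=+4); B at (east=-10, north=4).
  A is 5 units east of B: delta (east=+5, north=+0); A at (east=-5, north=4).
Therefore A relative to F: (east=-5, north=4).

Answer: A is at (east=-5, north=4) relative to F.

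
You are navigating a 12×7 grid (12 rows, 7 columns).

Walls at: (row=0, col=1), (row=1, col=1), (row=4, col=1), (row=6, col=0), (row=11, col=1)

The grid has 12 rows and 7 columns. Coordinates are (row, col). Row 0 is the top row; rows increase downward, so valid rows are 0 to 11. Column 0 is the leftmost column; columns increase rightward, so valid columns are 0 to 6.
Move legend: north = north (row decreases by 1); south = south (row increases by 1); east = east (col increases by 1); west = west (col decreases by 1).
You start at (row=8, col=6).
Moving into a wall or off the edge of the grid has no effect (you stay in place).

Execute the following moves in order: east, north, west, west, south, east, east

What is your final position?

Answer: Final position: (row=8, col=6)

Derivation:
Start: (row=8, col=6)
  east (east): blocked, stay at (row=8, col=6)
  north (north): (row=8, col=6) -> (row=7, col=6)
  west (west): (row=7, col=6) -> (row=7, col=5)
  west (west): (row=7, col=5) -> (row=7, col=4)
  south (south): (row=7, col=4) -> (row=8, col=4)
  east (east): (row=8, col=4) -> (row=8, col=5)
  east (east): (row=8, col=5) -> (row=8, col=6)
Final: (row=8, col=6)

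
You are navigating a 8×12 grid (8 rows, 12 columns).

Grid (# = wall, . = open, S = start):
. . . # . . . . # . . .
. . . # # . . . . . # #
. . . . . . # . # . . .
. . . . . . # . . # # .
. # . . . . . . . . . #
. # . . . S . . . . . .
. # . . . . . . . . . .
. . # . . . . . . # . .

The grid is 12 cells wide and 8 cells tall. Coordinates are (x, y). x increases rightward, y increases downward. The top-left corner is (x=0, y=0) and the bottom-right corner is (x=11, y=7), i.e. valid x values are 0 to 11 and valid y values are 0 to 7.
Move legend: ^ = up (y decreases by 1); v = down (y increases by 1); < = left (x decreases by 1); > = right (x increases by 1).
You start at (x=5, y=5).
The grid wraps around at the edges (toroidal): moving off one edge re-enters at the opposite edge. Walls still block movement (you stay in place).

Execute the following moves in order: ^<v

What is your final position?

Start: (x=5, y=5)
  ^ (up): (x=5, y=5) -> (x=5, y=4)
  < (left): (x=5, y=4) -> (x=4, y=4)
  v (down): (x=4, y=4) -> (x=4, y=5)
Final: (x=4, y=5)

Answer: Final position: (x=4, y=5)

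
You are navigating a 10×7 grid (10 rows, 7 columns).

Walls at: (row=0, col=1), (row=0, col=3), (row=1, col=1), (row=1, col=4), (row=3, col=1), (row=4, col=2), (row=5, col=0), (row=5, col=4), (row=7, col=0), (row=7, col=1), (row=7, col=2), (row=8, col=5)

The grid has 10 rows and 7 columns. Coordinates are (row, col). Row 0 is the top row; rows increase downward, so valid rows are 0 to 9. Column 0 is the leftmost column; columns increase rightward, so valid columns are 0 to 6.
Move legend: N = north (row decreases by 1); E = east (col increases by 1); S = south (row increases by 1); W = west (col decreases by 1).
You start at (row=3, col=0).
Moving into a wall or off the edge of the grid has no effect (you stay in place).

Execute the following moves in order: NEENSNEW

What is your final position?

Start: (row=3, col=0)
  N (north): (row=3, col=0) -> (row=2, col=0)
  E (east): (row=2, col=0) -> (row=2, col=1)
  E (east): (row=2, col=1) -> (row=2, col=2)
  N (north): (row=2, col=2) -> (row=1, col=2)
  S (south): (row=1, col=2) -> (row=2, col=2)
  N (north): (row=2, col=2) -> (row=1, col=2)
  E (east): (row=1, col=2) -> (row=1, col=3)
  W (west): (row=1, col=3) -> (row=1, col=2)
Final: (row=1, col=2)

Answer: Final position: (row=1, col=2)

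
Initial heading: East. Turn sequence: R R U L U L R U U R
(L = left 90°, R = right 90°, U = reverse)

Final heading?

Start: East
  R (right (90° clockwise)) -> South
  R (right (90° clockwise)) -> West
  U (U-turn (180°)) -> East
  L (left (90° counter-clockwise)) -> North
  U (U-turn (180°)) -> South
  L (left (90° counter-clockwise)) -> East
  R (right (90° clockwise)) -> South
  U (U-turn (180°)) -> North
  U (U-turn (180°)) -> South
  R (right (90° clockwise)) -> West
Final: West

Answer: Final heading: West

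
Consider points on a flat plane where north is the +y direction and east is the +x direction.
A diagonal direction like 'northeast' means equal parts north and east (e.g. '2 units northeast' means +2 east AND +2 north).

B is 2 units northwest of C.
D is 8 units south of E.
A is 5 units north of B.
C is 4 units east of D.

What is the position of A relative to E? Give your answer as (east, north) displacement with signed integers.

Answer: A is at (east=2, north=-1) relative to E.

Derivation:
Place E at the origin (east=0, north=0).
  D is 8 units south of E: delta (east=+0, north=-8); D at (east=0, north=-8).
  C is 4 units east of D: delta (east=+4, north=+0); C at (east=4, north=-8).
  B is 2 units northwest of C: delta (east=-2, north=+2); B at (east=2, north=-6).
  A is 5 units north of B: delta (east=+0, north=+5); A at (east=2, north=-1).
Therefore A relative to E: (east=2, north=-1).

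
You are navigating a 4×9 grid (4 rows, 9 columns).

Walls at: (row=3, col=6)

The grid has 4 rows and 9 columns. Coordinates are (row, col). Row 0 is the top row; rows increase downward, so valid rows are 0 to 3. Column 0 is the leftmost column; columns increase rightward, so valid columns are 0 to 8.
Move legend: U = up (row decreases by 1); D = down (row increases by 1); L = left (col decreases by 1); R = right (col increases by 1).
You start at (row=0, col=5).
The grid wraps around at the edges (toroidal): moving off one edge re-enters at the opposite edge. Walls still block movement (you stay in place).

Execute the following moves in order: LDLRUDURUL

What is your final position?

Start: (row=0, col=5)
  L (left): (row=0, col=5) -> (row=0, col=4)
  D (down): (row=0, col=4) -> (row=1, col=4)
  L (left): (row=1, col=4) -> (row=1, col=3)
  R (right): (row=1, col=3) -> (row=1, col=4)
  U (up): (row=1, col=4) -> (row=0, col=4)
  D (down): (row=0, col=4) -> (row=1, col=4)
  U (up): (row=1, col=4) -> (row=0, col=4)
  R (right): (row=0, col=4) -> (row=0, col=5)
  U (up): (row=0, col=5) -> (row=3, col=5)
  L (left): (row=3, col=5) -> (row=3, col=4)
Final: (row=3, col=4)

Answer: Final position: (row=3, col=4)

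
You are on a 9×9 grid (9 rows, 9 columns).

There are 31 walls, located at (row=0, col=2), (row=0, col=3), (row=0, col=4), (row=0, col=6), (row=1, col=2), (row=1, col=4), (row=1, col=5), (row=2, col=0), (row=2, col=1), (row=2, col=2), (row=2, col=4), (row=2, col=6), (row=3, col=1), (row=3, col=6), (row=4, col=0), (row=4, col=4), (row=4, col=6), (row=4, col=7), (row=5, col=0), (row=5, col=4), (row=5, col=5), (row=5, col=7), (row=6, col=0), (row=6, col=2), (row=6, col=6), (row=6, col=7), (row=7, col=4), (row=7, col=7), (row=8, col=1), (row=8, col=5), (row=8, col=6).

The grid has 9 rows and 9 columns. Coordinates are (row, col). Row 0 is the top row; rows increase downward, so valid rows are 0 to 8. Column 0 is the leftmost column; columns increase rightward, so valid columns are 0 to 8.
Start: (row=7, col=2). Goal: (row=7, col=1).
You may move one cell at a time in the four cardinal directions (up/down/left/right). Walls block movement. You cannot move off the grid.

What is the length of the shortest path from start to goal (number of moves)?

Answer: Shortest path length: 1

Derivation:
BFS from (row=7, col=2) until reaching (row=7, col=1):
  Distance 0: (row=7, col=2)
  Distance 1: (row=7, col=1), (row=7, col=3), (row=8, col=2)  <- goal reached here
One shortest path (1 moves): (row=7, col=2) -> (row=7, col=1)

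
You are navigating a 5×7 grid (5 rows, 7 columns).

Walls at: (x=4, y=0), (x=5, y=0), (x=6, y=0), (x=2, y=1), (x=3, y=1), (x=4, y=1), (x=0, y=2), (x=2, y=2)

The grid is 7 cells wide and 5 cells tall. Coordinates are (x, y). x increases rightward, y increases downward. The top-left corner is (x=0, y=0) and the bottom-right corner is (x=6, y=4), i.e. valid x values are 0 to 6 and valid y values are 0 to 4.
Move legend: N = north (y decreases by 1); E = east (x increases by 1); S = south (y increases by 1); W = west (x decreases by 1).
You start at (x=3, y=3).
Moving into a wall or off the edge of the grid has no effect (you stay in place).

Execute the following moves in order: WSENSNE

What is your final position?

Start: (x=3, y=3)
  W (west): (x=3, y=3) -> (x=2, y=3)
  S (south): (x=2, y=3) -> (x=2, y=4)
  E (east): (x=2, y=4) -> (x=3, y=4)
  N (north): (x=3, y=4) -> (x=3, y=3)
  S (south): (x=3, y=3) -> (x=3, y=4)
  N (north): (x=3, y=4) -> (x=3, y=3)
  E (east): (x=3, y=3) -> (x=4, y=3)
Final: (x=4, y=3)

Answer: Final position: (x=4, y=3)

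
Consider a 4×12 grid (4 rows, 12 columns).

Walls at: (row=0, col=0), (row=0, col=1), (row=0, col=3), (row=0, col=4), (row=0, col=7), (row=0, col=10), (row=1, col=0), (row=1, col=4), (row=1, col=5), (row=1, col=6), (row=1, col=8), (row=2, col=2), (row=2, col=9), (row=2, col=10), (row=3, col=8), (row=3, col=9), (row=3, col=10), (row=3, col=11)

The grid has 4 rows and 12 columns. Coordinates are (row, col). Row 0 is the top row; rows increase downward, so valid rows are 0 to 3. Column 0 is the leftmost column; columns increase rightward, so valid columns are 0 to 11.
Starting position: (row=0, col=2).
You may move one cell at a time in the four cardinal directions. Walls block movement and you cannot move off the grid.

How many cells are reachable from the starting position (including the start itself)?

Answer: Reachable cells: 21

Derivation:
BFS flood-fill from (row=0, col=2):
  Distance 0: (row=0, col=2)
  Distance 1: (row=1, col=2)
  Distance 2: (row=1, col=1), (row=1, col=3)
  Distance 3: (row=2, col=1), (row=2, col=3)
  Distance 4: (row=2, col=0), (row=2, col=4), (row=3, col=1), (row=3, col=3)
  Distance 5: (row=2, col=5), (row=3, col=0), (row=3, col=2), (row=3, col=4)
  Distance 6: (row=2, col=6), (row=3, col=5)
  Distance 7: (row=2, col=7), (row=3, col=6)
  Distance 8: (row=1, col=7), (row=2, col=8), (row=3, col=7)
Total reachable: 21 (grid has 30 open cells total)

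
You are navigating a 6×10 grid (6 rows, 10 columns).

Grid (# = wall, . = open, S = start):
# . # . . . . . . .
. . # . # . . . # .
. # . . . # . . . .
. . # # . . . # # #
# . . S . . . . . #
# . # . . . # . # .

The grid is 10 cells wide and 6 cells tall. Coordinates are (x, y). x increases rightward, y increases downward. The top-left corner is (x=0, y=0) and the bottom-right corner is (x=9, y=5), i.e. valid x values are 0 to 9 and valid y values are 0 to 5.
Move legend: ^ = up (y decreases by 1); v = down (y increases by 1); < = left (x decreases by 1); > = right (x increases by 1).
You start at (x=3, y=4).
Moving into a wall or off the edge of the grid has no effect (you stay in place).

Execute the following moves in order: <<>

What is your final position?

Start: (x=3, y=4)
  < (left): (x=3, y=4) -> (x=2, y=4)
  < (left): (x=2, y=4) -> (x=1, y=4)
  > (right): (x=1, y=4) -> (x=2, y=4)
Final: (x=2, y=4)

Answer: Final position: (x=2, y=4)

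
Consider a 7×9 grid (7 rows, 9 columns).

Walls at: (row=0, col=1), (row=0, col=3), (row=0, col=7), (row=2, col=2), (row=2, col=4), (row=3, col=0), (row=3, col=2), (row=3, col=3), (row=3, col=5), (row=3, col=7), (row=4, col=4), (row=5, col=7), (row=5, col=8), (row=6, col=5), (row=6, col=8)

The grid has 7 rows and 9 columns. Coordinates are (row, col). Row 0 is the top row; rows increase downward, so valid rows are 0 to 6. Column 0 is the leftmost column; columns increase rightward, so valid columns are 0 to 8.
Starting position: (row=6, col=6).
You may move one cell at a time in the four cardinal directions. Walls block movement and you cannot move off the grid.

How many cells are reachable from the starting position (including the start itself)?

Answer: Reachable cells: 47

Derivation:
BFS flood-fill from (row=6, col=6):
  Distance 0: (row=6, col=6)
  Distance 1: (row=5, col=6), (row=6, col=7)
  Distance 2: (row=4, col=6), (row=5, col=5)
  Distance 3: (row=3, col=6), (row=4, col=5), (row=4, col=7), (row=5, col=4)
  Distance 4: (row=2, col=6), (row=4, col=8), (row=5, col=3), (row=6, col=4)
  Distance 5: (row=1, col=6), (row=2, col=5), (row=2, col=7), (row=3, col=8), (row=4, col=3), (row=5, col=2), (row=6, col=3)
  Distance 6: (row=0, col=6), (row=1, col=5), (row=1, col=7), (row=2, col=8), (row=4, col=2), (row=5, col=1), (row=6, col=2)
  Distance 7: (row=0, col=5), (row=1, col=4), (row=1, col=8), (row=4, col=1), (row=5, col=0), (row=6, col=1)
  Distance 8: (row=0, col=4), (row=0, col=8), (row=1, col=3), (row=3, col=1), (row=4, col=0), (row=6, col=0)
  Distance 9: (row=1, col=2), (row=2, col=1), (row=2, col=3)
  Distance 10: (row=0, col=2), (row=1, col=1), (row=2, col=0)
  Distance 11: (row=1, col=0)
  Distance 12: (row=0, col=0)
Total reachable: 47 (grid has 48 open cells total)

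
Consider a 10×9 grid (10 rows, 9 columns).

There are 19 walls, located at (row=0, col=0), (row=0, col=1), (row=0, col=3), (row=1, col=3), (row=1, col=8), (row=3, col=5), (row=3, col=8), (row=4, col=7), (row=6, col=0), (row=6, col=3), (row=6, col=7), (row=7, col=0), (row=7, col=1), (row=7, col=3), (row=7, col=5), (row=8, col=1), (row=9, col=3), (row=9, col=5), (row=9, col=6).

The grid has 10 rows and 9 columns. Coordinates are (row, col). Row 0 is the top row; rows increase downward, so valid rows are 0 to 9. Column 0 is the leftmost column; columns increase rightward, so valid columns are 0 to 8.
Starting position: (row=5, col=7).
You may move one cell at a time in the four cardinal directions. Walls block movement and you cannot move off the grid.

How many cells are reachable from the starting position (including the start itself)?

Answer: Reachable cells: 71

Derivation:
BFS flood-fill from (row=5, col=7):
  Distance 0: (row=5, col=7)
  Distance 1: (row=5, col=6), (row=5, col=8)
  Distance 2: (row=4, col=6), (row=4, col=8), (row=5, col=5), (row=6, col=6), (row=6, col=8)
  Distance 3: (row=3, col=6), (row=4, col=5), (row=5, col=4), (row=6, col=5), (row=7, col=6), (row=7, col=8)
  Distance 4: (row=2, col=6), (row=3, col=7), (row=4, col=4), (row=5, col=3), (row=6, col=4), (row=7, col=7), (row=8, col=6), (row=8, col=8)
  Distance 5: (row=1, col=6), (row=2, col=5), (row=2, col=7), (row=3, col=4), (row=4, col=3), (row=5, col=2), (row=7, col=4), (row=8, col=5), (row=8, col=7), (row=9, col=8)
  Distance 6: (row=0, col=6), (row=1, col=5), (row=1, col=7), (row=2, col=4), (row=2, col=8), (row=3, col=3), (row=4, col=2), (row=5, col=1), (row=6, col=2), (row=8, col=4), (row=9, col=7)
  Distance 7: (row=0, col=5), (row=0, col=7), (row=1, col=4), (row=2, col=3), (row=3, col=2), (row=4, col=1), (row=5, col=0), (row=6, col=1), (row=7, col=2), (row=8, col=3), (row=9, col=4)
  Distance 8: (row=0, col=4), (row=0, col=8), (row=2, col=2), (row=3, col=1), (row=4, col=0), (row=8, col=2)
  Distance 9: (row=1, col=2), (row=2, col=1), (row=3, col=0), (row=9, col=2)
  Distance 10: (row=0, col=2), (row=1, col=1), (row=2, col=0), (row=9, col=1)
  Distance 11: (row=1, col=0), (row=9, col=0)
  Distance 12: (row=8, col=0)
Total reachable: 71 (grid has 71 open cells total)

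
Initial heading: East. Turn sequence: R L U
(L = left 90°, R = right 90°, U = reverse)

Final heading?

Start: East
  R (right (90° clockwise)) -> South
  L (left (90° counter-clockwise)) -> East
  U (U-turn (180°)) -> West
Final: West

Answer: Final heading: West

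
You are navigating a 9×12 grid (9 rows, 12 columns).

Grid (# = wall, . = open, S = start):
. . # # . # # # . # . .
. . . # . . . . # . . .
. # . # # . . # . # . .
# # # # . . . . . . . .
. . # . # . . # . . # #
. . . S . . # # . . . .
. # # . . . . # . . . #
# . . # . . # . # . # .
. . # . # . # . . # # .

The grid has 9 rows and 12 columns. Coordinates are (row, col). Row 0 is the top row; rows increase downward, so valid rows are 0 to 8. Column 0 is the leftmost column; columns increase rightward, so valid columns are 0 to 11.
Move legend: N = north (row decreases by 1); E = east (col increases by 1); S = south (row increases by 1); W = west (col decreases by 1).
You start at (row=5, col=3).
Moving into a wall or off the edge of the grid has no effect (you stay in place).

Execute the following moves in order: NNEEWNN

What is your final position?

Start: (row=5, col=3)
  N (north): (row=5, col=3) -> (row=4, col=3)
  N (north): blocked, stay at (row=4, col=3)
  E (east): blocked, stay at (row=4, col=3)
  E (east): blocked, stay at (row=4, col=3)
  W (west): blocked, stay at (row=4, col=3)
  N (north): blocked, stay at (row=4, col=3)
  N (north): blocked, stay at (row=4, col=3)
Final: (row=4, col=3)

Answer: Final position: (row=4, col=3)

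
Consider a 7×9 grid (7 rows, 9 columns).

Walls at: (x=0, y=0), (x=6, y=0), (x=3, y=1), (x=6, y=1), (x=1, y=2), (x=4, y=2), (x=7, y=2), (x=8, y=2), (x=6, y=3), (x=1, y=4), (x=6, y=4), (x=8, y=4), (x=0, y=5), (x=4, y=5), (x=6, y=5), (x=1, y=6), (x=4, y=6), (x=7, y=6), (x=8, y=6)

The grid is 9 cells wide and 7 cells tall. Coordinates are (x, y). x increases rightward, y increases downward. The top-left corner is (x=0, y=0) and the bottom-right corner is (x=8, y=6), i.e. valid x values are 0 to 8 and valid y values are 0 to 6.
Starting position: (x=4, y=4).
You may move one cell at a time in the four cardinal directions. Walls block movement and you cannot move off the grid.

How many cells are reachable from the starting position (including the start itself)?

Answer: Reachable cells: 34

Derivation:
BFS flood-fill from (x=4, y=4):
  Distance 0: (x=4, y=4)
  Distance 1: (x=4, y=3), (x=3, y=4), (x=5, y=4)
  Distance 2: (x=3, y=3), (x=5, y=3), (x=2, y=4), (x=3, y=5), (x=5, y=5)
  Distance 3: (x=3, y=2), (x=5, y=2), (x=2, y=3), (x=2, y=5), (x=3, y=6), (x=5, y=6)
  Distance 4: (x=5, y=1), (x=2, y=2), (x=6, y=2), (x=1, y=3), (x=1, y=5), (x=2, y=6), (x=6, y=6)
  Distance 5: (x=5, y=0), (x=2, y=1), (x=4, y=1), (x=0, y=3)
  Distance 6: (x=2, y=0), (x=4, y=0), (x=1, y=1), (x=0, y=2), (x=0, y=4)
  Distance 7: (x=1, y=0), (x=3, y=0), (x=0, y=1)
Total reachable: 34 (grid has 44 open cells total)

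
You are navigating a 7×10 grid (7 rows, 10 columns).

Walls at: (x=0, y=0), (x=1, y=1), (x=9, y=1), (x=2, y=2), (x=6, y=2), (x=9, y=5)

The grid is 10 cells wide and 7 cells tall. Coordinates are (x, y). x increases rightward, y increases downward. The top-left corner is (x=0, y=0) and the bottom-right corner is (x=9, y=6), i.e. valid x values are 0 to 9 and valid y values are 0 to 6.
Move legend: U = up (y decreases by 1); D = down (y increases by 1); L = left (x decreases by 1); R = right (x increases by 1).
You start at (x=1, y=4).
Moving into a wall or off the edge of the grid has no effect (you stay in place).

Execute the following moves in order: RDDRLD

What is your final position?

Answer: Final position: (x=2, y=6)

Derivation:
Start: (x=1, y=4)
  R (right): (x=1, y=4) -> (x=2, y=4)
  D (down): (x=2, y=4) -> (x=2, y=5)
  D (down): (x=2, y=5) -> (x=2, y=6)
  R (right): (x=2, y=6) -> (x=3, y=6)
  L (left): (x=3, y=6) -> (x=2, y=6)
  D (down): blocked, stay at (x=2, y=6)
Final: (x=2, y=6)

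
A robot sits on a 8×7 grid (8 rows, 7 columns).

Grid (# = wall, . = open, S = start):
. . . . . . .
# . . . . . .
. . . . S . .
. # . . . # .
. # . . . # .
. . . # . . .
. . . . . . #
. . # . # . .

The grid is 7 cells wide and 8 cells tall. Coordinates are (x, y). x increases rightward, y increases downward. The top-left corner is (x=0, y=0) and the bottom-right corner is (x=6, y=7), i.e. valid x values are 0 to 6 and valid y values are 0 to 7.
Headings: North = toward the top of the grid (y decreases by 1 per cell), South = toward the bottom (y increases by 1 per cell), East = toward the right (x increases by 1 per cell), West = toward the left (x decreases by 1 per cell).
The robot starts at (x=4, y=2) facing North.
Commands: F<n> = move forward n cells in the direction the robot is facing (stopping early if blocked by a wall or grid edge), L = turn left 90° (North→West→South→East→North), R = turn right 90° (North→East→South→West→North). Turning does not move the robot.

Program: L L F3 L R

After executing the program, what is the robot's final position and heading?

Start: (x=4, y=2), facing North
  L: turn left, now facing West
  L: turn left, now facing South
  F3: move forward 3, now at (x=4, y=5)
  L: turn left, now facing East
  R: turn right, now facing South
Final: (x=4, y=5), facing South

Answer: Final position: (x=4, y=5), facing South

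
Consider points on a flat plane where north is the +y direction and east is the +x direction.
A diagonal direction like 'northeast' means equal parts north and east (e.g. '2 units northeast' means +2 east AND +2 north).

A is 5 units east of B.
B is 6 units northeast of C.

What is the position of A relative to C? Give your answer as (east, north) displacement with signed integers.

Answer: A is at (east=11, north=6) relative to C.

Derivation:
Place C at the origin (east=0, north=0).
  B is 6 units northeast of C: delta (east=+6, north=+6); B at (east=6, north=6).
  A is 5 units east of B: delta (east=+5, north=+0); A at (east=11, north=6).
Therefore A relative to C: (east=11, north=6).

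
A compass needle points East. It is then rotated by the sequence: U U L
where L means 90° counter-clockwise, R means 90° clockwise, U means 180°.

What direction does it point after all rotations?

Start: East
  U (U-turn (180°)) -> West
  U (U-turn (180°)) -> East
  L (left (90° counter-clockwise)) -> North
Final: North

Answer: Final heading: North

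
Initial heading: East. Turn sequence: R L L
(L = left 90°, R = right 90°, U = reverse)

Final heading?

Answer: Final heading: North

Derivation:
Start: East
  R (right (90° clockwise)) -> South
  L (left (90° counter-clockwise)) -> East
  L (left (90° counter-clockwise)) -> North
Final: North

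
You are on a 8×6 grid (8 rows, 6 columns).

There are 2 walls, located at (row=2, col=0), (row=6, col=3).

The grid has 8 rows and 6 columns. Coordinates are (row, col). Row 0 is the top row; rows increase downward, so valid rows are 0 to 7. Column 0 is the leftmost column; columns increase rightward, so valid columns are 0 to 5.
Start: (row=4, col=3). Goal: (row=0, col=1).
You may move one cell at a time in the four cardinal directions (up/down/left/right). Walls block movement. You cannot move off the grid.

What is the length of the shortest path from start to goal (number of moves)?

Answer: Shortest path length: 6

Derivation:
BFS from (row=4, col=3) until reaching (row=0, col=1):
  Distance 0: (row=4, col=3)
  Distance 1: (row=3, col=3), (row=4, col=2), (row=4, col=4), (row=5, col=3)
  Distance 2: (row=2, col=3), (row=3, col=2), (row=3, col=4), (row=4, col=1), (row=4, col=5), (row=5, col=2), (row=5, col=4)
  Distance 3: (row=1, col=3), (row=2, col=2), (row=2, col=4), (row=3, col=1), (row=3, col=5), (row=4, col=0), (row=5, col=1), (row=5, col=5), (row=6, col=2), (row=6, col=4)
  Distance 4: (row=0, col=3), (row=1, col=2), (row=1, col=4), (row=2, col=1), (row=2, col=5), (row=3, col=0), (row=5, col=0), (row=6, col=1), (row=6, col=5), (row=7, col=2), (row=7, col=4)
  Distance 5: (row=0, col=2), (row=0, col=4), (row=1, col=1), (row=1, col=5), (row=6, col=0), (row=7, col=1), (row=7, col=3), (row=7, col=5)
  Distance 6: (row=0, col=1), (row=0, col=5), (row=1, col=0), (row=7, col=0)  <- goal reached here
One shortest path (6 moves): (row=4, col=3) -> (row=4, col=2) -> (row=4, col=1) -> (row=3, col=1) -> (row=2, col=1) -> (row=1, col=1) -> (row=0, col=1)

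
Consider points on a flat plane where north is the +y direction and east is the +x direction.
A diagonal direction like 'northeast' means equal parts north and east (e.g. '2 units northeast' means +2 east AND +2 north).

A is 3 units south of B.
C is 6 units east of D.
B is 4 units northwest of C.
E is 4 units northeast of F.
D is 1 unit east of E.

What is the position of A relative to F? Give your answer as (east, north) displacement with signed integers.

Answer: A is at (east=7, north=5) relative to F.

Derivation:
Place F at the origin (east=0, north=0).
  E is 4 units northeast of F: delta (east=+4, north=+4); E at (east=4, north=4).
  D is 1 unit east of E: delta (east=+1, north=+0); D at (east=5, north=4).
  C is 6 units east of D: delta (east=+6, north=+0); C at (east=11, north=4).
  B is 4 units northwest of C: delta (east=-4, north=+4); B at (east=7, north=8).
  A is 3 units south of B: delta (east=+0, north=-3); A at (east=7, north=5).
Therefore A relative to F: (east=7, north=5).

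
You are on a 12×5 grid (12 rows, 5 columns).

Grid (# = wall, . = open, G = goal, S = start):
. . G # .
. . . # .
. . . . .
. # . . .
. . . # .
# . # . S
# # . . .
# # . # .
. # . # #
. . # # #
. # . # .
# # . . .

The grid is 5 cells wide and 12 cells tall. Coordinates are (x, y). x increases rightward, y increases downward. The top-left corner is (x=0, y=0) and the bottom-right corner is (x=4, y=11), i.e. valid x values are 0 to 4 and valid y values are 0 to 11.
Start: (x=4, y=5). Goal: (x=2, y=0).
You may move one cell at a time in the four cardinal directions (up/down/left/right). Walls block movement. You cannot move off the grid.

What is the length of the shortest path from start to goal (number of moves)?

Answer: Shortest path length: 7

Derivation:
BFS from (x=4, y=5) until reaching (x=2, y=0):
  Distance 0: (x=4, y=5)
  Distance 1: (x=4, y=4), (x=3, y=5), (x=4, y=6)
  Distance 2: (x=4, y=3), (x=3, y=6), (x=4, y=7)
  Distance 3: (x=4, y=2), (x=3, y=3), (x=2, y=6)
  Distance 4: (x=4, y=1), (x=3, y=2), (x=2, y=3), (x=2, y=7)
  Distance 5: (x=4, y=0), (x=2, y=2), (x=2, y=4), (x=2, y=8)
  Distance 6: (x=2, y=1), (x=1, y=2), (x=1, y=4)
  Distance 7: (x=2, y=0), (x=1, y=1), (x=0, y=2), (x=0, y=4), (x=1, y=5)  <- goal reached here
One shortest path (7 moves): (x=4, y=5) -> (x=4, y=4) -> (x=4, y=3) -> (x=3, y=3) -> (x=2, y=3) -> (x=2, y=2) -> (x=2, y=1) -> (x=2, y=0)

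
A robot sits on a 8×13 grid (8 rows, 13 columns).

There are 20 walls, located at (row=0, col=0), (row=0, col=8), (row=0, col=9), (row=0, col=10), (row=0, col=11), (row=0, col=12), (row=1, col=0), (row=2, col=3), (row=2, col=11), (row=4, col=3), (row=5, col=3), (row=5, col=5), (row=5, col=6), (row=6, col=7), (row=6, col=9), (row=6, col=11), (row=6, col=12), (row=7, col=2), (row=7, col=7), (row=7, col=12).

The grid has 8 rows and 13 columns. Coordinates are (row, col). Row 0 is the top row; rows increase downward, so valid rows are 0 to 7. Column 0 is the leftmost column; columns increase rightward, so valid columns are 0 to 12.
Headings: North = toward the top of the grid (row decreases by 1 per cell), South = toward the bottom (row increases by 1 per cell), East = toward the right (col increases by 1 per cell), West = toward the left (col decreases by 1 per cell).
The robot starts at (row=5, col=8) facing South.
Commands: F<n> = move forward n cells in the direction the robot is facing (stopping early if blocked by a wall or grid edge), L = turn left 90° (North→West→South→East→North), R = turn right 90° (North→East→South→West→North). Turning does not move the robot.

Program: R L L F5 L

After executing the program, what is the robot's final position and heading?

Answer: Final position: (row=5, col=12), facing North

Derivation:
Start: (row=5, col=8), facing South
  R: turn right, now facing West
  L: turn left, now facing South
  L: turn left, now facing East
  F5: move forward 4/5 (blocked), now at (row=5, col=12)
  L: turn left, now facing North
Final: (row=5, col=12), facing North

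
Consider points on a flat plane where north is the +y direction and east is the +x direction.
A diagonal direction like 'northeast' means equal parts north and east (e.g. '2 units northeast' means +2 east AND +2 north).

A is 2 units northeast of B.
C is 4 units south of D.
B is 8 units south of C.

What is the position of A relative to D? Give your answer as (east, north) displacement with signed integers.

Answer: A is at (east=2, north=-10) relative to D.

Derivation:
Place D at the origin (east=0, north=0).
  C is 4 units south of D: delta (east=+0, north=-4); C at (east=0, north=-4).
  B is 8 units south of C: delta (east=+0, north=-8); B at (east=0, north=-12).
  A is 2 units northeast of B: delta (east=+2, north=+2); A at (east=2, north=-10).
Therefore A relative to D: (east=2, north=-10).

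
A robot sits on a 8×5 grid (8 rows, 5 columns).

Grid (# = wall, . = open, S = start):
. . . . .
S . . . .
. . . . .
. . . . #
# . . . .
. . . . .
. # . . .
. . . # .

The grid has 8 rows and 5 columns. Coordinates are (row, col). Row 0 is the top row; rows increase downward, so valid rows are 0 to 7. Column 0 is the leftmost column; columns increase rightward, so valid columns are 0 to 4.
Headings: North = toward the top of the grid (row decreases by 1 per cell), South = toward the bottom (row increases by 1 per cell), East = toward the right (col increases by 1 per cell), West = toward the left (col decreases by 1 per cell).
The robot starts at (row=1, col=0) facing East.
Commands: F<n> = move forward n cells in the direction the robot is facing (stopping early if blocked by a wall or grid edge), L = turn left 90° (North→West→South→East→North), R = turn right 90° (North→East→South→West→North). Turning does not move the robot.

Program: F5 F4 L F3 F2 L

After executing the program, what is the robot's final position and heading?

Start: (row=1, col=0), facing East
  F5: move forward 4/5 (blocked), now at (row=1, col=4)
  F4: move forward 0/4 (blocked), now at (row=1, col=4)
  L: turn left, now facing North
  F3: move forward 1/3 (blocked), now at (row=0, col=4)
  F2: move forward 0/2 (blocked), now at (row=0, col=4)
  L: turn left, now facing West
Final: (row=0, col=4), facing West

Answer: Final position: (row=0, col=4), facing West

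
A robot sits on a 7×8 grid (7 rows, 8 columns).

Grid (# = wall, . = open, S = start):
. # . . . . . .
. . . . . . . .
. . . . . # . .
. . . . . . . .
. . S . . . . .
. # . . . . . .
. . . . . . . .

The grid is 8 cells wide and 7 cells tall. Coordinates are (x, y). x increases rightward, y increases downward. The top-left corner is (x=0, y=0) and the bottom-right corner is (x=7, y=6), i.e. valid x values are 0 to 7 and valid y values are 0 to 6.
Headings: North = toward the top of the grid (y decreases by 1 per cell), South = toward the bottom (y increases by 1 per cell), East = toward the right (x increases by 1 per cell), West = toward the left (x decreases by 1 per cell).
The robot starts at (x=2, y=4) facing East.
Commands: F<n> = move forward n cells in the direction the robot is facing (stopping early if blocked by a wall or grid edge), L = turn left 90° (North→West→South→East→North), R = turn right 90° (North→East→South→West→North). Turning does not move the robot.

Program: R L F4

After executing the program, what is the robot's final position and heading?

Answer: Final position: (x=6, y=4), facing East

Derivation:
Start: (x=2, y=4), facing East
  R: turn right, now facing South
  L: turn left, now facing East
  F4: move forward 4, now at (x=6, y=4)
Final: (x=6, y=4), facing East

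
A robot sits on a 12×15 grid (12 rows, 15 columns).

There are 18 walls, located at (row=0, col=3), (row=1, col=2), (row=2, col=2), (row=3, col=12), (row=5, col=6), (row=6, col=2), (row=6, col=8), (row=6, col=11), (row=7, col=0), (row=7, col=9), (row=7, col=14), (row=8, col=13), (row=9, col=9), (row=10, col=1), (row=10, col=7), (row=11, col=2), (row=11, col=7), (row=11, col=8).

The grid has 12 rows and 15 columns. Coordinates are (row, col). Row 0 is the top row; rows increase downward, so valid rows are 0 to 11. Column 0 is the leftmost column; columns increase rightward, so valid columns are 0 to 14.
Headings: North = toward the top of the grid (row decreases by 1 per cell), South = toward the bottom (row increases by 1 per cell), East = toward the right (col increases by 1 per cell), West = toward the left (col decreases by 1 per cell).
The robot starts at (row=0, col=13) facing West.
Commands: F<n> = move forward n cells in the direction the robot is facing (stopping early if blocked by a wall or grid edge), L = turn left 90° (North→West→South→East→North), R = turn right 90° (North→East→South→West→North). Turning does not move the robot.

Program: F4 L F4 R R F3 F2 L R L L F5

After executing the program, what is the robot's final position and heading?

Answer: Final position: (row=5, col=9), facing South

Derivation:
Start: (row=0, col=13), facing West
  F4: move forward 4, now at (row=0, col=9)
  L: turn left, now facing South
  F4: move forward 4, now at (row=4, col=9)
  R: turn right, now facing West
  R: turn right, now facing North
  F3: move forward 3, now at (row=1, col=9)
  F2: move forward 1/2 (blocked), now at (row=0, col=9)
  L: turn left, now facing West
  R: turn right, now facing North
  L: turn left, now facing West
  L: turn left, now facing South
  F5: move forward 5, now at (row=5, col=9)
Final: (row=5, col=9), facing South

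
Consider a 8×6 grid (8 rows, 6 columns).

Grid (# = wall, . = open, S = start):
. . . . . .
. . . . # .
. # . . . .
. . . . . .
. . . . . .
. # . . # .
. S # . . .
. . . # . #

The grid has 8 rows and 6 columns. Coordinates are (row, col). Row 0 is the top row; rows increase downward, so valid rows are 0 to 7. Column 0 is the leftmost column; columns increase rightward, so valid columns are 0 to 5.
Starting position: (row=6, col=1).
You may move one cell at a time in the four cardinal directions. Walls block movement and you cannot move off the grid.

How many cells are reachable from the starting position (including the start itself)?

Answer: Reachable cells: 41

Derivation:
BFS flood-fill from (row=6, col=1):
  Distance 0: (row=6, col=1)
  Distance 1: (row=6, col=0), (row=7, col=1)
  Distance 2: (row=5, col=0), (row=7, col=0), (row=7, col=2)
  Distance 3: (row=4, col=0)
  Distance 4: (row=3, col=0), (row=4, col=1)
  Distance 5: (row=2, col=0), (row=3, col=1), (row=4, col=2)
  Distance 6: (row=1, col=0), (row=3, col=2), (row=4, col=3), (row=5, col=2)
  Distance 7: (row=0, col=0), (row=1, col=1), (row=2, col=2), (row=3, col=3), (row=4, col=4), (row=5, col=3)
  Distance 8: (row=0, col=1), (row=1, col=2), (row=2, col=3), (row=3, col=4), (row=4, col=5), (row=6, col=3)
  Distance 9: (row=0, col=2), (row=1, col=3), (row=2, col=4), (row=3, col=5), (row=5, col=5), (row=6, col=4)
  Distance 10: (row=0, col=3), (row=2, col=5), (row=6, col=5), (row=7, col=4)
  Distance 11: (row=0, col=4), (row=1, col=5)
  Distance 12: (row=0, col=5)
Total reachable: 41 (grid has 41 open cells total)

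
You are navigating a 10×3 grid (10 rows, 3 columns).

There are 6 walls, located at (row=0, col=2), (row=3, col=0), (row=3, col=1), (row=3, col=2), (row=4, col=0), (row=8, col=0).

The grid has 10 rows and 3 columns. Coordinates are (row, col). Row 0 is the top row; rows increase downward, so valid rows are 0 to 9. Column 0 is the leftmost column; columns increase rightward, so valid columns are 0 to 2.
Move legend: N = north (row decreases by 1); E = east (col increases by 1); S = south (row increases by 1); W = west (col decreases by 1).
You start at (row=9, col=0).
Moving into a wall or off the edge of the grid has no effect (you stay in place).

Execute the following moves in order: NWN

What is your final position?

Answer: Final position: (row=9, col=0)

Derivation:
Start: (row=9, col=0)
  N (north): blocked, stay at (row=9, col=0)
  W (west): blocked, stay at (row=9, col=0)
  N (north): blocked, stay at (row=9, col=0)
Final: (row=9, col=0)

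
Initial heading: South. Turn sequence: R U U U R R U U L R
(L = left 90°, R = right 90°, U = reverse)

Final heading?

Answer: Final heading: West

Derivation:
Start: South
  R (right (90° clockwise)) -> West
  U (U-turn (180°)) -> East
  U (U-turn (180°)) -> West
  U (U-turn (180°)) -> East
  R (right (90° clockwise)) -> South
  R (right (90° clockwise)) -> West
  U (U-turn (180°)) -> East
  U (U-turn (180°)) -> West
  L (left (90° counter-clockwise)) -> South
  R (right (90° clockwise)) -> West
Final: West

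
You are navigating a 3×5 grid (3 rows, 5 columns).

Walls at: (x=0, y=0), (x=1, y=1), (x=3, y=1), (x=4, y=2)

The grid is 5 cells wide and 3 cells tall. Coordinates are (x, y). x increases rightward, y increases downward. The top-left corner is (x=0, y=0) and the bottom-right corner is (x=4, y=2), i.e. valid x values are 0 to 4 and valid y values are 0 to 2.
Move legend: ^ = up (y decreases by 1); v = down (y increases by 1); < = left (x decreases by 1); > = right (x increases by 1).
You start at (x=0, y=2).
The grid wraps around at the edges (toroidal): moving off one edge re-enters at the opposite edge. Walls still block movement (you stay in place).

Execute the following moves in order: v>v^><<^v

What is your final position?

Answer: Final position: (x=0, y=2)

Derivation:
Start: (x=0, y=2)
  v (down): blocked, stay at (x=0, y=2)
  > (right): (x=0, y=2) -> (x=1, y=2)
  v (down): (x=1, y=2) -> (x=1, y=0)
  ^ (up): (x=1, y=0) -> (x=1, y=2)
  > (right): (x=1, y=2) -> (x=2, y=2)
  < (left): (x=2, y=2) -> (x=1, y=2)
  < (left): (x=1, y=2) -> (x=0, y=2)
  ^ (up): (x=0, y=2) -> (x=0, y=1)
  v (down): (x=0, y=1) -> (x=0, y=2)
Final: (x=0, y=2)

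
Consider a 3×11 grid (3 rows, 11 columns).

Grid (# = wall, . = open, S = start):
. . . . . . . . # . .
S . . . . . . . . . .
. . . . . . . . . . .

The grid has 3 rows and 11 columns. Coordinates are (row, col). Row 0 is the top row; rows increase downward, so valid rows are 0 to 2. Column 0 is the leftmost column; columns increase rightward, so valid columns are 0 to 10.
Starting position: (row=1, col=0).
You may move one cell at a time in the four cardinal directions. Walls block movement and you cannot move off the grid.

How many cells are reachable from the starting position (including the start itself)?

Answer: Reachable cells: 32

Derivation:
BFS flood-fill from (row=1, col=0):
  Distance 0: (row=1, col=0)
  Distance 1: (row=0, col=0), (row=1, col=1), (row=2, col=0)
  Distance 2: (row=0, col=1), (row=1, col=2), (row=2, col=1)
  Distance 3: (row=0, col=2), (row=1, col=3), (row=2, col=2)
  Distance 4: (row=0, col=3), (row=1, col=4), (row=2, col=3)
  Distance 5: (row=0, col=4), (row=1, col=5), (row=2, col=4)
  Distance 6: (row=0, col=5), (row=1, col=6), (row=2, col=5)
  Distance 7: (row=0, col=6), (row=1, col=7), (row=2, col=6)
  Distance 8: (row=0, col=7), (row=1, col=8), (row=2, col=7)
  Distance 9: (row=1, col=9), (row=2, col=8)
  Distance 10: (row=0, col=9), (row=1, col=10), (row=2, col=9)
  Distance 11: (row=0, col=10), (row=2, col=10)
Total reachable: 32 (grid has 32 open cells total)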